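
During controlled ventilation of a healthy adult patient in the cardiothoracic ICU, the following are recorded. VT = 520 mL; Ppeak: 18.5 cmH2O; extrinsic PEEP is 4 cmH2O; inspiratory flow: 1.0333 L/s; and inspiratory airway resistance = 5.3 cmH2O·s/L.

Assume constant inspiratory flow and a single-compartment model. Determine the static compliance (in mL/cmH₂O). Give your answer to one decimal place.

Equation of motion (constant flow): PIP = Vt/C + R·V̇ + PEEP.
Vt/C = PIP − R·V̇ − PEEP = 18.5 − 5.3×1.0333 − 4 = 18.5 − 5.476 − 4 = 9.024 cmH2O.
C = Vt / 9.024 = 520 / 9.024 = 57.624 mL/cmH2O.

57.6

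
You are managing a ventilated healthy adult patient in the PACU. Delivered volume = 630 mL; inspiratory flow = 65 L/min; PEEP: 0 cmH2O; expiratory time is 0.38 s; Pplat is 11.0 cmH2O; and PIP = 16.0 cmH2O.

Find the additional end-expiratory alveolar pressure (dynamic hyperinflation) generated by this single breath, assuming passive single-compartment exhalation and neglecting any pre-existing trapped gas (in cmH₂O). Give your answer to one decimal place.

2.6

Flow: 65 L/min ÷ 60 = 1.0833 L/s.
R = (PIP − Pplat)/V̇ = (16.0 − 11.0) / 1.0833 = 5.0/1.0833 = 4.616 cmH2O·s/L.
C = Vt/(Pplat − PEEP) = 630.0 / (11.0 − 0) = 630.0/11.0 = 57.273 mL/cmH2O.
τ = R × C = 4.616 × 0.05727 L/cmH2O = 0.2644 s.
Fraction remaining = e^(−Te/τ) = e^(−0.38/0.2644) = 0.2376; trapped volume = 630.0 × 0.2376 = 149.69 mL.
Additional alveolar pressure from trapping ≈ V_trapped / C = 149.69 / 57.273 = 2.614 cmH2O.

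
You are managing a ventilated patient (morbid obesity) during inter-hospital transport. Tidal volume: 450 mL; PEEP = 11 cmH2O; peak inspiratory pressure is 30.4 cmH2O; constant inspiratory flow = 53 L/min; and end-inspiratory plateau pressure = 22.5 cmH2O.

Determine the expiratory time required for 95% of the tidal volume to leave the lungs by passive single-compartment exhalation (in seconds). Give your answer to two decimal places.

1.05

Flow: 53 L/min ÷ 60 = 0.8833 L/s.
R = (PIP − Pplat)/V̇ = (30.4 − 22.5) / 0.8833 = 7.9/0.8833 = 8.944 cmH2O·s/L.
C = Vt/(Pplat − PEEP) = 450.0 / (22.5 − 11) = 450.0/11.5 = 39.13 mL/cmH2O.
τ = R × C = 8.944 × 0.03913 L/cmH2O = 0.35 s.
t = −τ·ln(1 − 0.95) = −0.35·ln(0.05) = 1.049 s.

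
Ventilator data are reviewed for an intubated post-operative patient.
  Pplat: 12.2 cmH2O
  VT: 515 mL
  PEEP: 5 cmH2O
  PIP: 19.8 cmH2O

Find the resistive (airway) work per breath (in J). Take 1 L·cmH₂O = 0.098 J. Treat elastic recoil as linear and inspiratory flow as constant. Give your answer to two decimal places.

0.38

With constant inspiratory flow the resistive pressure is constant at PIP − Pplat = 19.8 − 12.2 = 7.6 cmH2O, so resistive work = 7.6 × 0.515 = 3.914 L·cmH2O.
× 0.098 J/(L·cmH2O) → 0.3836 J.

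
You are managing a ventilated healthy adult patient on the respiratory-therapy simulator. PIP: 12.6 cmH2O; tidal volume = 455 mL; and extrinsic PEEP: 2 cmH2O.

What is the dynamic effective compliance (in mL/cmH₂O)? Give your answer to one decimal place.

42.9

Dynamic compliance = Vt / (PIP − PEEP) = 455 / (12.6 − 2) = 455 / 10.6 = 42.925 mL/cmH2O.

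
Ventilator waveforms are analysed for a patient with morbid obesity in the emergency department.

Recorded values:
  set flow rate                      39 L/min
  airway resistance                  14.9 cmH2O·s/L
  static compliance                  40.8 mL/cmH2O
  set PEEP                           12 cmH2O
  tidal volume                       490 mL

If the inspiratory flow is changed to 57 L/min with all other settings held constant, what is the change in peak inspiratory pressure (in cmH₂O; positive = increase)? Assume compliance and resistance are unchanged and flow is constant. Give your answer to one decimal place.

Flow: 39 L/min ÷ 60 = 0.65 L/s.
New flow: 57 L/min ÷ 60 = 0.95 L/s.
PIP = Vt/C + R·V̇ + PEEP (constant-flow equation of motion).
Only the resistive term changes: ΔPIP = R × ΔV̇ = 14.9 × (0.95 − 0.65) = 14.9 × 0.3 = 4.47 cmH2O.

4.5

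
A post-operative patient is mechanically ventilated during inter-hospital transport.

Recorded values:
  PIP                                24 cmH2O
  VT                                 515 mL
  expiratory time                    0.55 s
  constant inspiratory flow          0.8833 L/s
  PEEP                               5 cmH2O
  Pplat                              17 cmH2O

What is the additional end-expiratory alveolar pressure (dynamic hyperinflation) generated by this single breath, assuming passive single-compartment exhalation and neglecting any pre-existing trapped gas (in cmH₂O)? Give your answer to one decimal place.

2.4

R = (PIP − Pplat)/V̇ = (24 − 17) / 0.8833 = 7.0/0.8833 = 7.925 cmH2O·s/L.
C = Vt/(Pplat − PEEP) = 515.0 / (17 − 5) = 515.0/12.0 = 42.917 mL/cmH2O.
τ = R × C = 7.925 × 0.04292 L/cmH2O = 0.3401 s.
Fraction remaining = e^(−Te/τ) = e^(−0.55/0.3401) = 0.1985; trapped volume = 515.0 × 0.1985 = 102.23 mL.
Additional alveolar pressure from trapping ≈ V_trapped / C = 102.23 / 42.917 = 2.382 cmH2O.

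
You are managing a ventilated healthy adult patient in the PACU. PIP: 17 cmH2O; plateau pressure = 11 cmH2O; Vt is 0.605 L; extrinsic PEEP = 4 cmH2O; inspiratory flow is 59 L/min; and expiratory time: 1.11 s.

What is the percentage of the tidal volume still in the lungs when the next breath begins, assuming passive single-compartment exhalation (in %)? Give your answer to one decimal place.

12.2

Flow: 59 L/min ÷ 60 = 0.9833 L/s.
R = (PIP − Pplat)/V̇ = (17 − 11) / 0.9833 = 6.0/0.9833 = 6.102 cmH2O·s/L.
C = Vt/(Pplat − PEEP) = 605.0 / (11 − 4) = 605.0/7.0 = 86.429 mL/cmH2O.
τ = R × C = 6.102 × 0.08643 L/cmH2O = 0.5274 s.
Fraction remaining at end-expiration = e^(−Te/τ) = e^(−1.11/0.5274) = 0.1219 → 12.19%.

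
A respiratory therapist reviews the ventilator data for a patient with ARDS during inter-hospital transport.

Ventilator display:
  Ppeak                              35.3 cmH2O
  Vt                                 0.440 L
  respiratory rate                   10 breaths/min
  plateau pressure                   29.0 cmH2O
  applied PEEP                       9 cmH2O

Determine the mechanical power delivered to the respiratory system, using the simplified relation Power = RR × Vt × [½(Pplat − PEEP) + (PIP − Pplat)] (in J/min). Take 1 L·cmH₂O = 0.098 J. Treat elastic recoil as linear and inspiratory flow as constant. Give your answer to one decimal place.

Per-breath work = Vt × [½(Pplat−PEEP) + (PIP−Pplat)] = 0.440 × [0.5×20.0 + 6.3] = 0.440 × 16.3 = 7.172 L·cmH2O.
Power = 10 × 7.172 = 71.72 L·cmH2O/min.
× 0.098 J/(L·cmH2O) → 7.029 J/min.

7.0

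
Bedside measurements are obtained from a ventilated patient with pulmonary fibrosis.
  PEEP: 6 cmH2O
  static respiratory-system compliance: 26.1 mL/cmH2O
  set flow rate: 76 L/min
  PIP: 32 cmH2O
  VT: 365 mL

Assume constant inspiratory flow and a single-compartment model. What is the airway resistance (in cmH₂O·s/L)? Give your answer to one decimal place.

9.5

Flow: 76 L/min ÷ 60 = 1.2667 L/s.
Equation of motion (constant flow): PIP = Vt/C + R·V̇ + PEEP.
R·V̇ = PIP − Vt/C − PEEP = 32 − 365/26.1 − 6 = 32 − 13.985 − 6 = 12.015 cmH2O.
R = 12.015 / 1.2667 = 9.485 cmH2O·s/L.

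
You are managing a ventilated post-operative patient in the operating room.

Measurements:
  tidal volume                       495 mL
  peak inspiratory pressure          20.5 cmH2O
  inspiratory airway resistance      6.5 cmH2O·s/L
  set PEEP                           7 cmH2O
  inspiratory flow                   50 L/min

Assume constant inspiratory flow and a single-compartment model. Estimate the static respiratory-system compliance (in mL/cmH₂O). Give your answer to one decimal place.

61.2

Flow: 50 L/min ÷ 60 = 0.8333 L/s.
Equation of motion (constant flow): PIP = Vt/C + R·V̇ + PEEP.
Vt/C = PIP − R·V̇ − PEEP = 20.5 − 6.5×0.8333 − 7 = 20.5 − 5.416 − 7 = 8.084 cmH2O.
C = Vt / 8.084 = 495 / 8.084 = 61.232 mL/cmH2O.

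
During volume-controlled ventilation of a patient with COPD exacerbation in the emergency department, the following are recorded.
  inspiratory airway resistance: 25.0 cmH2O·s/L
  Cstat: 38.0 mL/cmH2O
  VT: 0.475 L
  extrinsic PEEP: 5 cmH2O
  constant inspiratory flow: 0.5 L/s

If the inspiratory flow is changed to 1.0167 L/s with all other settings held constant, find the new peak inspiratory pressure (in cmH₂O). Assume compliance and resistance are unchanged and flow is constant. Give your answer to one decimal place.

42.9

PIP = Vt/C + R·V̇ + PEEP (constant-flow equation of motion).
Only the resistive term changes: ΔPIP = R × ΔV̇ = 25.0 × (1.0167 − 0.5) = 25.0 × 0.5167 = 12.918 cmH2O.
Original PIP = 475/38.0 + 25.0×0.5 + 5 = 30.0 cmH2O; new PIP = 30.0 + (12.918) = 42.918 cmH2O.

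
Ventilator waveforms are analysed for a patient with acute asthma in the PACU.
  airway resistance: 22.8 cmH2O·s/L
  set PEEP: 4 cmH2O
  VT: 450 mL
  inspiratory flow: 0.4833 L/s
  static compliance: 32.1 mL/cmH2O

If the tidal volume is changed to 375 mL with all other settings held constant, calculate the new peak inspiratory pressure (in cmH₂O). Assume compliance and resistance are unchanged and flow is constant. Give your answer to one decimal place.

26.7

PIP = Vt/C + R·V̇ + PEEP (constant-flow equation of motion).
Only the elastic term changes: ΔPIP = ΔVt / C = (375 − 450) / 32.1 = -2.336 cmH2O.
Original PIP = 450/32.1 + 22.8×0.4833 + 4 = 29.038 cmH2O; new PIP = 29.038 + (-2.336) = 26.702 cmH2O.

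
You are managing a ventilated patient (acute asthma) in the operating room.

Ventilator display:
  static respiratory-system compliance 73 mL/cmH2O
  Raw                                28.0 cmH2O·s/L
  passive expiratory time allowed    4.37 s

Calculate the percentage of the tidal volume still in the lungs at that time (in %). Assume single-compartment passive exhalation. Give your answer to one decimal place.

11.8

τ = R × C = 28.0 × 73 mL/cmH2O = 28.0 × 0.073 L/cmH2O = 2.044 s.
Passive exhalation: V(t)/V₀ = e^(−t/τ) = e^(−4.37/2.044) = 0.1179.
Fraction remaining = 0.1179 → 11.79%.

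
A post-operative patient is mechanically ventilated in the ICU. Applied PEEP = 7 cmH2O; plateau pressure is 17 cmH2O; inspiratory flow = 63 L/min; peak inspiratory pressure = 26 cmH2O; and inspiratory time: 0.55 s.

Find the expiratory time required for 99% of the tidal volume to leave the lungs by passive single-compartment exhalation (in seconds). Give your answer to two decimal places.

2.28

Flow: 63 L/min ÷ 60 = 1.05 L/s.
Vt = flow × Ti = 1.05 L/s × 0.55 s × 1000 mL/L = 577.5 mL.
R = (PIP − Pplat)/V̇ = (26 − 17) / 1.05 = 9.0/1.05 = 8.571 cmH2O·s/L.
C = Vt/(Pplat − PEEP) = 577.5 / (17 − 7) = 577.5/10.0 = 57.75 mL/cmH2O.
τ = R × C = 8.571 × 0.05775 L/cmH2O = 0.495 s.
t = −τ·ln(1 − 0.99) = −0.495·ln(0.01) = 2.28 s.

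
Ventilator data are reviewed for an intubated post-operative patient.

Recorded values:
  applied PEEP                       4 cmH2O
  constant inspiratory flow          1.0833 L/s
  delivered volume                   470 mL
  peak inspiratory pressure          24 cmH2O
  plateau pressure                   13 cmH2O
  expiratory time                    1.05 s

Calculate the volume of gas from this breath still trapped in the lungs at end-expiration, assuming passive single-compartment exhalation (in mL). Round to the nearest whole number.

R = (PIP − Pplat)/V̇ = (24 − 13) / 1.0833 = 11.0/1.0833 = 10.154 cmH2O·s/L.
C = Vt/(Pplat − PEEP) = 470.0 / (13 − 4) = 470.0/9.0 = 52.222 mL/cmH2O.
τ = R × C = 10.154 × 0.05222 L/cmH2O = 0.5302 s.
Fraction remaining = e^(−Te/τ) = e^(−1.05/0.5302) = 0.138.
Trapped volume = 470.0 × 0.138 = 64.86 mL.

65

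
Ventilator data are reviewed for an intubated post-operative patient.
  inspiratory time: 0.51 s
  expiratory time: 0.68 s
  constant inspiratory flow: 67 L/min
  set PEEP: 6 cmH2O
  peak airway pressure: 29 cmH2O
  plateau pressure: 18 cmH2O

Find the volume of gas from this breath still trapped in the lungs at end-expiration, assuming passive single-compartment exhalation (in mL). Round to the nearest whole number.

133

Flow: 67 L/min ÷ 60 = 1.1167 L/s.
Vt = flow × Ti = 1.1167 L/s × 0.51 s × 1000 mL/L = 569.52 mL.
R = (PIP − Pplat)/V̇ = (29 − 18) / 1.1167 = 11.0/1.1167 = 9.85 cmH2O·s/L.
C = Vt/(Pplat − PEEP) = 569.52 / (18 − 6) = 569.52/12.0 = 47.46 mL/cmH2O.
τ = R × C = 9.85 × 0.04746 L/cmH2O = 0.4675 s.
Fraction remaining = e^(−Te/τ) = e^(−0.68/0.4675) = 0.2335.
Trapped volume = 569.52 × 0.2335 = 132.98 mL.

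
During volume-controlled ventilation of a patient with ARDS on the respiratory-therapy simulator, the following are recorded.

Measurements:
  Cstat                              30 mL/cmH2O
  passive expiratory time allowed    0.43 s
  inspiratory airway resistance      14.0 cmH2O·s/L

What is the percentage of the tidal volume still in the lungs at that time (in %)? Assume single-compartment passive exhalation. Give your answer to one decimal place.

τ = R × C = 14.0 × 30 mL/cmH2O = 14.0 × 0.030 L/cmH2O = 0.42 s.
Passive exhalation: V(t)/V₀ = e^(−t/τ) = e^(−0.43/0.42) = 0.3592.
Fraction remaining = 0.3592 → 35.92%.

35.9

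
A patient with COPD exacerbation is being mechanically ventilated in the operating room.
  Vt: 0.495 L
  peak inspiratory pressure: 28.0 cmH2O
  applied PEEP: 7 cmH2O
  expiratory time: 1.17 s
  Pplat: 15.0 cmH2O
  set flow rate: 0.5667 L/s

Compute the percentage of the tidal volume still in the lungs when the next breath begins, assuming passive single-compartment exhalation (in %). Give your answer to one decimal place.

R = (PIP − Pplat)/V̇ = (28.0 − 15.0) / 0.5667 = 13.0/0.5667 = 22.94 cmH2O·s/L.
C = Vt/(Pplat − PEEP) = 495.0 / (15.0 − 7) = 495.0/8.0 = 61.875 mL/cmH2O.
τ = R × C = 22.94 × 0.06188 L/cmH2O = 1.42 s.
Fraction remaining at end-expiration = e^(−Te/τ) = e^(−1.17/1.42) = 0.4387 → 43.87%.

43.9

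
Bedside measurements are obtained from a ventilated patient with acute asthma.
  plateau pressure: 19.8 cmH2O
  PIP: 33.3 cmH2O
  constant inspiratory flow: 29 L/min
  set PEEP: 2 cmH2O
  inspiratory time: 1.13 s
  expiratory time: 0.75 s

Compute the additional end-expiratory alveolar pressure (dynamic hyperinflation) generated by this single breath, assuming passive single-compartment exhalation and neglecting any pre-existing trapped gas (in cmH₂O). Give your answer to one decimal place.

Flow: 29 L/min ÷ 60 = 0.4833 L/s.
Vt = flow × Ti = 0.4833 L/s × 1.13 s × 1000 mL/L = 546.13 mL.
R = (PIP − Pplat)/V̇ = (33.3 − 19.8) / 0.4833 = 13.5/0.4833 = 27.933 cmH2O·s/L.
C = Vt/(Pplat − PEEP) = 546.13 / (19.8 − 2) = 546.13/17.8 = 30.681 mL/cmH2O.
τ = R × C = 27.933 × 0.03068 L/cmH2O = 0.857 s.
Fraction remaining = e^(−Te/τ) = e^(−0.75/0.857) = 0.4168; trapped volume = 546.13 × 0.4168 = 227.63 mL.
Additional alveolar pressure from trapping ≈ V_trapped / C = 227.63 / 30.681 = 7.419 cmH2O.

7.4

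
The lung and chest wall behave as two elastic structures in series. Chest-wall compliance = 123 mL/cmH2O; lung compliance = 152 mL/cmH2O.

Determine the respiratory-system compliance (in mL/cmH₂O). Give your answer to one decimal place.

Lung and chest wall are elastances in series: 1/Crs = 1/CL + 1/Ccw.
1/Crs = 1/152 + 1/123 = 0.01471.
Crs = 67.981 mL/cmH2O.

68.0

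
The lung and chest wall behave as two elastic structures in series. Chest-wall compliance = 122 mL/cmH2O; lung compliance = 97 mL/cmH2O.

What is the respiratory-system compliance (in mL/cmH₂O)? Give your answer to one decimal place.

Lung and chest wall are elastances in series: 1/Crs = 1/CL + 1/Ccw.
1/Crs = 1/97 + 1/122 = 0.01851.
Crs = 54.025 mL/cmH2O.

54.0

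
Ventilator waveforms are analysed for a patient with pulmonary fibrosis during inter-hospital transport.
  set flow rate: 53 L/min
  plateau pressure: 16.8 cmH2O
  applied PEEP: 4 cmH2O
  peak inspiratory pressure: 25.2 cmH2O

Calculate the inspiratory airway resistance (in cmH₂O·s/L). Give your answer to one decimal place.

9.5

Flow: 53 L/min ÷ 60 = 0.8833 L/s.
Raw = (PIP − Pplat) / flow = (25.2 − 16.8) / 0.8833 = 8.4 / 0.8833 = 9.51 cmH2O·s/L.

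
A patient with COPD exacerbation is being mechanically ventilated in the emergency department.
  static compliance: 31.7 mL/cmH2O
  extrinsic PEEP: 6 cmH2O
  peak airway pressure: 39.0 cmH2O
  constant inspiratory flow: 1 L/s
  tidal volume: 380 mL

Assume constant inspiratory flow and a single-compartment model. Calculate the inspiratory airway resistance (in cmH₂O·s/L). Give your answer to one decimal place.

21.0

Equation of motion (constant flow): PIP = Vt/C + R·V̇ + PEEP.
R·V̇ = PIP − Vt/C − PEEP = 39.0 − 380/31.7 − 6 = 39.0 − 11.987 − 6 = 21.013 cmH2O.
R = 21.013 / 1 = 21.013 cmH2O·s/L.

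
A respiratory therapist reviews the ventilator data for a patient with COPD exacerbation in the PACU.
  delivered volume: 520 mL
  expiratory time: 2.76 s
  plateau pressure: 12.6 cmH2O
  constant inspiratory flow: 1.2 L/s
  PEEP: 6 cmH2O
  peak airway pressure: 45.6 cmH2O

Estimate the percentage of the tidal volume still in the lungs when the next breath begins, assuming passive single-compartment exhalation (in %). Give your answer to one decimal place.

R = (PIP − Pplat)/V̇ = (45.6 − 12.6) / 1.2 = 33.0/1.2 = 27.5 cmH2O·s/L.
C = Vt/(Pplat − PEEP) = 520.0 / (12.6 − 6) = 520.0/6.6 = 78.788 mL/cmH2O.
τ = R × C = 27.5 × 0.07879 L/cmH2O = 2.167 s.
Fraction remaining at end-expiration = e^(−Te/τ) = e^(−2.76/2.167) = 0.2798 → 27.98%.

28.0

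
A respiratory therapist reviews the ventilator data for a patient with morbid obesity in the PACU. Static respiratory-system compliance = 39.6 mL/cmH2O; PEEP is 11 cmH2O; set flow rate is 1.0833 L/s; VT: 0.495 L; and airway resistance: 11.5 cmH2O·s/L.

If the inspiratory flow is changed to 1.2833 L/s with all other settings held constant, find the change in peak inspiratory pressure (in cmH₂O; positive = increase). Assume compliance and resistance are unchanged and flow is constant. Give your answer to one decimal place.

PIP = Vt/C + R·V̇ + PEEP (constant-flow equation of motion).
Only the resistive term changes: ΔPIP = R × ΔV̇ = 11.5 × (1.2833 − 1.0833) = 11.5 × 0.2 = 2.3 cmH2O.

2.3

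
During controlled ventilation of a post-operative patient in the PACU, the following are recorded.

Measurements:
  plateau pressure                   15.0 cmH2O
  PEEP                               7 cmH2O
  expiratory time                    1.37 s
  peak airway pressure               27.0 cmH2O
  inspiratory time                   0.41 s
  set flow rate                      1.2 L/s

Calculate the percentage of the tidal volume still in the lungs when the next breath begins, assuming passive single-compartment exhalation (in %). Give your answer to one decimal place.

Vt = flow × Ti = 1.2 L/s × 0.41 s × 1000 mL/L = 492.0 mL.
R = (PIP − Pplat)/V̇ = (27.0 − 15.0) / 1.2 = 12.0/1.2 = 10.0 cmH2O·s/L.
C = Vt/(Pplat − PEEP) = 492.0 / (15.0 − 7) = 492.0/8.0 = 61.5 mL/cmH2O.
τ = R × C = 10.0 × 0.0615 L/cmH2O = 0.615 s.
Fraction remaining at end-expiration = e^(−Te/τ) = e^(−1.37/0.615) = 0.1078 → 10.78%.

10.8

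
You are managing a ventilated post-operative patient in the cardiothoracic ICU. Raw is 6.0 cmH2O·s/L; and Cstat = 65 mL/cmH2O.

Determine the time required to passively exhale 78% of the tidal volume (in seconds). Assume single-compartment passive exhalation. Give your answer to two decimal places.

0.59

τ = R × C = 6.0 × 65 mL/cmH2O = 6.0 × 0.065 L/cmH2O = 0.39 s.
Exhaled fraction f = 1 − e^(−t/τ) → t = −τ·ln(1 − f) = −0.39·ln(0.22) = 0.5905 s.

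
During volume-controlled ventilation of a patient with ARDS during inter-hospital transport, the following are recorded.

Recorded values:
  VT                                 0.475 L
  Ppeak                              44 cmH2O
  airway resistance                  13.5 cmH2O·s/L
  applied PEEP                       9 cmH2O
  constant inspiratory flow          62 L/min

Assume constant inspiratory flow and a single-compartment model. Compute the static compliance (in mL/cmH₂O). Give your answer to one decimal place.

Flow: 62 L/min ÷ 60 = 1.0333 L/s.
Equation of motion (constant flow): PIP = Vt/C + R·V̇ + PEEP.
Vt/C = PIP − R·V̇ − PEEP = 44 − 13.5×1.0333 − 9 = 44 − 13.95 − 9 = 21.05 cmH2O.
C = Vt / 21.05 = 475 / 21.05 = 22.565 mL/cmH2O.

22.6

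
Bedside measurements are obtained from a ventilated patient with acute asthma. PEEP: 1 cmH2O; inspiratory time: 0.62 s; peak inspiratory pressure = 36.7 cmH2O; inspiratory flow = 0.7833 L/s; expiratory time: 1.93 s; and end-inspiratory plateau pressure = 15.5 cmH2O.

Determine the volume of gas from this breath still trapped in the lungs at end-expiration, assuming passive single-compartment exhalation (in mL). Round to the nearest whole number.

58

Vt = flow × Ti = 0.7833 L/s × 0.62 s × 1000 mL/L = 485.65 mL.
R = (PIP − Pplat)/V̇ = (36.7 − 15.5) / 0.7833 = 21.2/0.7833 = 27.065 cmH2O·s/L.
C = Vt/(Pplat − PEEP) = 485.65 / (15.5 − 1) = 485.65/14.5 = 33.493 mL/cmH2O.
τ = R × C = 27.065 × 0.03349 L/cmH2O = 0.9064 s.
Fraction remaining = e^(−Te/τ) = e^(−1.93/0.9064) = 0.1189.
Trapped volume = 485.65 × 0.1189 = 57.744 mL.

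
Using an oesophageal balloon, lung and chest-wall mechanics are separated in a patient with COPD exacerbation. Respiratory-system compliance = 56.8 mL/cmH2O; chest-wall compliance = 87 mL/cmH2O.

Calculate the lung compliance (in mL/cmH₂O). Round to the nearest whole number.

1/CL = 1/Crs − 1/Ccw.
1/CL = 1/56.8 − 1/87 = 0.006111.
CL = 163.64 mL/cmH2O.

164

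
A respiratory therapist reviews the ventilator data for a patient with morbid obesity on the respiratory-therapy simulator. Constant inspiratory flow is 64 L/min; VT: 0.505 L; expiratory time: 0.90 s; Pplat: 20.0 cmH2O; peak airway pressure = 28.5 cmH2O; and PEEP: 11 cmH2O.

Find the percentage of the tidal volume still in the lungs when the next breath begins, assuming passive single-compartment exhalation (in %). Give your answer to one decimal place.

13.4

Flow: 64 L/min ÷ 60 = 1.0667 L/s.
R = (PIP − Pplat)/V̇ = (28.5 − 20.0) / 1.0667 = 8.5/1.0667 = 7.969 cmH2O·s/L.
C = Vt/(Pplat − PEEP) = 505.0 / (20.0 − 11) = 505.0/9.0 = 56.111 mL/cmH2O.
τ = R × C = 7.969 × 0.05611 L/cmH2O = 0.4471 s.
Fraction remaining at end-expiration = e^(−Te/τ) = e^(−0.90/0.4471) = 0.1336 → 13.36%.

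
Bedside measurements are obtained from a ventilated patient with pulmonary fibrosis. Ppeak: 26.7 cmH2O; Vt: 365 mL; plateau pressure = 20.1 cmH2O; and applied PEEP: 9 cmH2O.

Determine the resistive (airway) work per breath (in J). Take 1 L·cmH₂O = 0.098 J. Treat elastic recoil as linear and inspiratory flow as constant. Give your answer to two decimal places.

0.24

With constant inspiratory flow the resistive pressure is constant at PIP − Pplat = 26.7 − 20.1 = 6.6 cmH2O, so resistive work = 6.6 × 0.365 = 2.409 L·cmH2O.
× 0.098 J/(L·cmH2O) → 0.2361 J.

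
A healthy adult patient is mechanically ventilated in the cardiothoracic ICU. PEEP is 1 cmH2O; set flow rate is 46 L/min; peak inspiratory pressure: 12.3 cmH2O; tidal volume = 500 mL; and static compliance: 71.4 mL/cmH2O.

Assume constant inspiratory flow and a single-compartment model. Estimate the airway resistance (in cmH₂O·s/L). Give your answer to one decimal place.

Flow: 46 L/min ÷ 60 = 0.7667 L/s.
Equation of motion (constant flow): PIP = Vt/C + R·V̇ + PEEP.
R·V̇ = PIP − Vt/C − PEEP = 12.3 − 500/71.4 − 1 = 12.3 − 7.003 − 1 = 4.297 cmH2O.
R = 4.297 / 0.7667 = 5.605 cmH2O·s/L.

5.6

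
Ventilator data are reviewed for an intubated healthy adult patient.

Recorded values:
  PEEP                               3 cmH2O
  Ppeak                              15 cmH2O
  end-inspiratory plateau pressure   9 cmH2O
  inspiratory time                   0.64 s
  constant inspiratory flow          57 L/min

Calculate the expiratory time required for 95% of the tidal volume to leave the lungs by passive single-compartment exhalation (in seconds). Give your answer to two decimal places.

Flow: 57 L/min ÷ 60 = 0.95 L/s.
Vt = flow × Ti = 0.95 L/s × 0.64 s × 1000 mL/L = 608.0 mL.
R = (PIP − Pplat)/V̇ = (15 − 9) / 0.95 = 6.0/0.95 = 6.316 cmH2O·s/L.
C = Vt/(Pplat − PEEP) = 608.0 / (9 − 3) = 608.0/6.0 = 101.33 mL/cmH2O.
τ = R × C = 6.316 × 0.1013 L/cmH2O = 0.6398 s.
t = −τ·ln(1 − 0.95) = −0.6398·ln(0.05) = 1.917 s.

1.92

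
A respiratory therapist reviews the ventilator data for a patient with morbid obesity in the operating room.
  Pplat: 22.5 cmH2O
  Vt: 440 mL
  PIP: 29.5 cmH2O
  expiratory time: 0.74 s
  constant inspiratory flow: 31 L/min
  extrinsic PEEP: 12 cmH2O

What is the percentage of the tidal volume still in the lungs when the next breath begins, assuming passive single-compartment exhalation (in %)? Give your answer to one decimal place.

27.2

Flow: 31 L/min ÷ 60 = 0.5167 L/s.
R = (PIP − Pplat)/V̇ = (29.5 − 22.5) / 0.5167 = 7.0/0.5167 = 13.548 cmH2O·s/L.
C = Vt/(Pplat − PEEP) = 440.0 / (22.5 − 12) = 440.0/10.5 = 41.905 mL/cmH2O.
τ = R × C = 13.548 × 0.04191 L/cmH2O = 0.5678 s.
Fraction remaining at end-expiration = e^(−Te/τ) = e^(−0.74/0.5678) = 0.2716 → 27.16%.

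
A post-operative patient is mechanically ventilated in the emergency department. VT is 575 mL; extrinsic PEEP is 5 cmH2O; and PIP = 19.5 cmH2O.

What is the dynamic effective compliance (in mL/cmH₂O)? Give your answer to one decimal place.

Dynamic compliance = Vt / (PIP − PEEP) = 575 / (19.5 − 5) = 575 / 14.5 = 39.655 mL/cmH2O.

39.7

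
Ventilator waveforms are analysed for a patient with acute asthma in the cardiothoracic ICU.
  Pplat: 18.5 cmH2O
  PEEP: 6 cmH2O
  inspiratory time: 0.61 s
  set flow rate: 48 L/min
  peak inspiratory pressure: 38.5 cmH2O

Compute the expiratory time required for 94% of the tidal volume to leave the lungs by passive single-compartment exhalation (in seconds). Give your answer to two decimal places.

2.75

Flow: 48 L/min ÷ 60 = 0.8 L/s.
Vt = flow × Ti = 0.8 L/s × 0.61 s × 1000 mL/L = 488.0 mL.
R = (PIP − Pplat)/V̇ = (38.5 − 18.5) / 0.8 = 20.0/0.8 = 25.0 cmH2O·s/L.
C = Vt/(Pplat − PEEP) = 488.0 / (18.5 − 6) = 488.0/12.5 = 39.04 mL/cmH2O.
τ = R × C = 25.0 × 0.03904 L/cmH2O = 0.976 s.
t = −τ·ln(1 − 0.94) = −0.976·ln(0.06) = 2.746 s.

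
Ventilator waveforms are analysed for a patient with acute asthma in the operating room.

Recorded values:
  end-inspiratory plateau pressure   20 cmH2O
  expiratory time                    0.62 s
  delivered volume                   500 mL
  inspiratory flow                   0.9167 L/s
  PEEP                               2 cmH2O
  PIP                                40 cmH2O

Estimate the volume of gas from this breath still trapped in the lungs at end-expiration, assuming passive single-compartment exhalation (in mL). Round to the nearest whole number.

R = (PIP − Pplat)/V̇ = (40 − 20) / 0.9167 = 20.0/0.9167 = 21.817 cmH2O·s/L.
C = Vt/(Pplat − PEEP) = 500.0 / (20 − 2) = 500.0/18.0 = 27.778 mL/cmH2O.
τ = R × C = 21.817 × 0.02778 L/cmH2O = 0.6061 s.
Fraction remaining = e^(−Te/τ) = e^(−0.62/0.6061) = 0.3595.
Trapped volume = 500.0 × 0.3595 = 179.75 mL.

180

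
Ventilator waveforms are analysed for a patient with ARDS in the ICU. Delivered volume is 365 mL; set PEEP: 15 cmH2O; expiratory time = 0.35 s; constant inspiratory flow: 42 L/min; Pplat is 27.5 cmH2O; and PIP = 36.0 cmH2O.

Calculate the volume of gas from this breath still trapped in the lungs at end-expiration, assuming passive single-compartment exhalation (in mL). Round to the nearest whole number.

136

Flow: 42 L/min ÷ 60 = 0.7 L/s.
R = (PIP − Pplat)/V̇ = (36.0 − 27.5) / 0.7 = 8.5/0.7 = 12.143 cmH2O·s/L.
C = Vt/(Pplat − PEEP) = 365.0 / (27.5 − 15) = 365.0/12.5 = 29.2 mL/cmH2O.
τ = R × C = 12.143 × 0.0292 L/cmH2O = 0.3546 s.
Fraction remaining = e^(−Te/τ) = e^(−0.35/0.3546) = 0.3727.
Trapped volume = 365.0 × 0.3727 = 136.04 mL.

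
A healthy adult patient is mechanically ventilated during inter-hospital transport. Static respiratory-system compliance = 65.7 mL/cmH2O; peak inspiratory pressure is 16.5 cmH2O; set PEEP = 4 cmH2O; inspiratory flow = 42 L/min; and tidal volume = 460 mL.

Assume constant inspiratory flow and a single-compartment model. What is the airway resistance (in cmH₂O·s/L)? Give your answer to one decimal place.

7.9

Flow: 42 L/min ÷ 60 = 0.7 L/s.
Equation of motion (constant flow): PIP = Vt/C + R·V̇ + PEEP.
R·V̇ = PIP − Vt/C − PEEP = 16.5 − 460/65.7 − 4 = 16.5 − 7.002 − 4 = 5.498 cmH2O.
R = 5.498 / 0.7 = 7.854 cmH2O·s/L.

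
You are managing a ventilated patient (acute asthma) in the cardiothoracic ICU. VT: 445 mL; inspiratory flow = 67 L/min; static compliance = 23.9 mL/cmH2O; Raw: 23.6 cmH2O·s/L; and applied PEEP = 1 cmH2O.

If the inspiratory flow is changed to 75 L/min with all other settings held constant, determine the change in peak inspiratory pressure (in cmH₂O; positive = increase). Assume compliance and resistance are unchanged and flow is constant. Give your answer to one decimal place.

Flow: 67 L/min ÷ 60 = 1.1167 L/s.
New flow: 75 L/min ÷ 60 = 1.25 L/s.
PIP = Vt/C + R·V̇ + PEEP (constant-flow equation of motion).
Only the resistive term changes: ΔPIP = R × ΔV̇ = 23.6 × (1.25 − 1.1167) = 23.6 × 0.1333 = 3.146 cmH2O.

3.1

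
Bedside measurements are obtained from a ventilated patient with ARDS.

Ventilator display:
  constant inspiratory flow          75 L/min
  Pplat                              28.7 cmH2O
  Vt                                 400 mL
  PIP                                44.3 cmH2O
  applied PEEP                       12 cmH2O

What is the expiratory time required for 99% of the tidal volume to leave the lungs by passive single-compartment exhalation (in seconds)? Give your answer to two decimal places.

Flow: 75 L/min ÷ 60 = 1.25 L/s.
R = (PIP − Pplat)/V̇ = (44.3 − 28.7) / 1.25 = 15.6/1.25 = 12.48 cmH2O·s/L.
C = Vt/(Pplat − PEEP) = 400.0 / (28.7 − 12) = 400.0/16.7 = 23.952 mL/cmH2O.
τ = R × C = 12.48 × 0.02395 L/cmH2O = 0.2989 s.
t = −τ·ln(1 − 0.99) = −0.2989·ln(0.01) = 1.376 s.

1.38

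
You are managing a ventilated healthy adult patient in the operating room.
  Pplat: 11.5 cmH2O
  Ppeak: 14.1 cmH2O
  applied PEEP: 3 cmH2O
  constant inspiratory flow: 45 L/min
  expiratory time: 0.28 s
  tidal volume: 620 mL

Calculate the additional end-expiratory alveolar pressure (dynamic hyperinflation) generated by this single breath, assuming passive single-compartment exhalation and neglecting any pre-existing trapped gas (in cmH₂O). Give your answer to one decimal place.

Flow: 45 L/min ÷ 60 = 0.75 L/s.
R = (PIP − Pplat)/V̇ = (14.1 − 11.5) / 0.75 = 2.6/0.75 = 3.467 cmH2O·s/L.
C = Vt/(Pplat − PEEP) = 620.0 / (11.5 − 3) = 620.0/8.5 = 72.941 mL/cmH2O.
τ = R × C = 3.467 × 0.07294 L/cmH2O = 0.2529 s.
Fraction remaining = e^(−Te/τ) = e^(−0.28/0.2529) = 0.3305; trapped volume = 620.0 × 0.3305 = 204.91 mL.
Additional alveolar pressure from trapping ≈ V_trapped / C = 204.91 / 72.941 = 2.809 cmH2O.

2.8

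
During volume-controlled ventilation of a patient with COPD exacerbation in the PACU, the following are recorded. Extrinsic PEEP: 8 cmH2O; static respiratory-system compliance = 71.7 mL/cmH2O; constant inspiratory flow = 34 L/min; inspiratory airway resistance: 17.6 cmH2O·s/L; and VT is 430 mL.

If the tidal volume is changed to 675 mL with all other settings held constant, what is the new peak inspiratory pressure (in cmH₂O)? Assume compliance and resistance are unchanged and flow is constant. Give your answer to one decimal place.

27.4

Flow: 34 L/min ÷ 60 = 0.5667 L/s.
PIP = Vt/C + R·V̇ + PEEP (constant-flow equation of motion).
Only the elastic term changes: ΔPIP = ΔVt / C = (675 − 430) / 71.7 = 3.417 cmH2O.
Original PIP = 430/71.7 + 17.6×0.5667 + 8 = 23.971 cmH2O; new PIP = 23.971 + (3.417) = 27.388 cmH2O.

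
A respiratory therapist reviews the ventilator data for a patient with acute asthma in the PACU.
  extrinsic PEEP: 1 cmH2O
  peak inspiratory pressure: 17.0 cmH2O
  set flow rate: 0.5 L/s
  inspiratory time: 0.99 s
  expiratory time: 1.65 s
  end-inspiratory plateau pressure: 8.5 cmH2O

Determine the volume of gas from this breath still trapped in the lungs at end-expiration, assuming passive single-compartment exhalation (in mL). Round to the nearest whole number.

Vt = flow × Ti = 0.5 L/s × 0.99 s × 1000 mL/L = 495.0 mL.
R = (PIP − Pplat)/V̇ = (17.0 − 8.5) / 0.5 = 8.5/0.5 = 17.0 cmH2O·s/L.
C = Vt/(Pplat − PEEP) = 495.0 / (8.5 − 1) = 495.0/7.5 = 66.0 mL/cmH2O.
τ = R × C = 17.0 × 0.066 L/cmH2O = 1.122 s.
Fraction remaining = e^(−Te/τ) = e^(−1.65/1.122) = 0.2298.
Trapped volume = 495.0 × 0.2298 = 113.75 mL.

114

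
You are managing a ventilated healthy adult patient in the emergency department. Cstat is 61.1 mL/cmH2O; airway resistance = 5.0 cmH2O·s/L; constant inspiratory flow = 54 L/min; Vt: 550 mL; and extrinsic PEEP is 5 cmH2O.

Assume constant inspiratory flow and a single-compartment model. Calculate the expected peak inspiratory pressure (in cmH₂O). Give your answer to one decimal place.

18.5

Flow: 54 L/min ÷ 60 = 0.9 L/s.
Equation of motion (constant flow): PIP = Vt/C + R·V̇ + PEEP.
PIP = 550/61.1 + 5.0×0.9 + 5 = 9.002 + 4.5 + 5 = 18.502 cmH2O.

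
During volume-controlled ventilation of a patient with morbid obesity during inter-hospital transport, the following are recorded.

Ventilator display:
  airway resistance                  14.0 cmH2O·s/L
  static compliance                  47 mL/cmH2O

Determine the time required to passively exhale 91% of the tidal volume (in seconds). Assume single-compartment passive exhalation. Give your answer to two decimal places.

1.58

τ = R × C = 14.0 × 47 mL/cmH2O = 14.0 × 0.047 L/cmH2O = 0.658 s.
Exhaled fraction f = 1 − e^(−t/τ) → t = −τ·ln(1 − f) = −0.658·ln(0.09) = 1.584 s.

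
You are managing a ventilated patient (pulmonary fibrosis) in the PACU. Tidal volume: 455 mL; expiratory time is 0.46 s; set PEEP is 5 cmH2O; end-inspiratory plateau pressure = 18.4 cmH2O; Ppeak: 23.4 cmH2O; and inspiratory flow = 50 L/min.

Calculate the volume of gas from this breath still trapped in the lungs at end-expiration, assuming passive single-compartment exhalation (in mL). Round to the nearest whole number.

Flow: 50 L/min ÷ 60 = 0.8333 L/s.
R = (PIP − Pplat)/V̇ = (23.4 − 18.4) / 0.8333 = 5.0/0.8333 = 6.0 cmH2O·s/L.
C = Vt/(Pplat − PEEP) = 455.0 / (18.4 − 5) = 455.0/13.4 = 33.955 mL/cmH2O.
τ = R × C = 6.0 × 0.03396 L/cmH2O = 0.2038 s.
Fraction remaining = e^(−Te/τ) = e^(−0.46/0.2038) = 0.1047.
Trapped volume = 455.0 × 0.1047 = 47.639 mL.

48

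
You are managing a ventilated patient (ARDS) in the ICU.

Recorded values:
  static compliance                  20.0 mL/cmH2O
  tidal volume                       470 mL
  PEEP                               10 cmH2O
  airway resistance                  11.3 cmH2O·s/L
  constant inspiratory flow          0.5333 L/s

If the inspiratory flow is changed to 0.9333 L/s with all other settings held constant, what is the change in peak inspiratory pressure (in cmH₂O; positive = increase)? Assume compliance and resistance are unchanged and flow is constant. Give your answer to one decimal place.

PIP = Vt/C + R·V̇ + PEEP (constant-flow equation of motion).
Only the resistive term changes: ΔPIP = R × ΔV̇ = 11.3 × (0.9333 − 0.5333) = 11.3 × 0.4 = 4.52 cmH2O.

4.5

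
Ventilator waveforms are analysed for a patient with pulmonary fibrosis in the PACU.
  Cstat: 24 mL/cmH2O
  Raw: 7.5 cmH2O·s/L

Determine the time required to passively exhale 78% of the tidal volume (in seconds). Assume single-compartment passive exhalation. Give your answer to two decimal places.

0.27

τ = R × C = 7.5 × 24 mL/cmH2O = 7.5 × 0.024 L/cmH2O = 0.18 s.
Exhaled fraction f = 1 − e^(−t/τ) → t = −τ·ln(1 − f) = −0.18·ln(0.22) = 0.2725 s.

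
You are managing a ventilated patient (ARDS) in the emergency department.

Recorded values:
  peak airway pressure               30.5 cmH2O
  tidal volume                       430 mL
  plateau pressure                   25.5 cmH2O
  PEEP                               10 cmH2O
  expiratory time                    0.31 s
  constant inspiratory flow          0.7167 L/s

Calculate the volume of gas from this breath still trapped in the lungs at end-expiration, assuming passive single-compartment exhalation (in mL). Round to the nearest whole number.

87

R = (PIP − Pplat)/V̇ = (30.5 − 25.5) / 0.7167 = 5.0/0.7167 = 6.976 cmH2O·s/L.
C = Vt/(Pplat − PEEP) = 430.0 / (25.5 − 10) = 430.0/15.5 = 27.742 mL/cmH2O.
τ = R × C = 6.976 × 0.02774 L/cmH2O = 0.1935 s.
Fraction remaining = e^(−Te/τ) = e^(−0.31/0.1935) = 0.2015.
Trapped volume = 430.0 × 0.2015 = 86.645 mL.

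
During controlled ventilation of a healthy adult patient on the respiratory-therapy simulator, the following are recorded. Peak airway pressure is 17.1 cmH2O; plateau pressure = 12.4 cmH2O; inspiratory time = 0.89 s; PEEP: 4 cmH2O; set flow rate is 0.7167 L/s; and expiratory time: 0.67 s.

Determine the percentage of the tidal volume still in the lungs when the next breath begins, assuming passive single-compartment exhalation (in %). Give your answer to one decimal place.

Vt = flow × Ti = 0.7167 L/s × 0.89 s × 1000 mL/L = 637.86 mL.
R = (PIP − Pplat)/V̇ = (17.1 − 12.4) / 0.7167 = 4.7/0.7167 = 6.558 cmH2O·s/L.
C = Vt/(Pplat − PEEP) = 637.86 / (12.4 − 4) = 637.86/8.4 = 75.936 mL/cmH2O.
τ = R × C = 6.558 × 0.07594 L/cmH2O = 0.498 s.
Fraction remaining at end-expiration = e^(−Te/τ) = e^(−0.67/0.498) = 0.2604 → 26.04%.

26.0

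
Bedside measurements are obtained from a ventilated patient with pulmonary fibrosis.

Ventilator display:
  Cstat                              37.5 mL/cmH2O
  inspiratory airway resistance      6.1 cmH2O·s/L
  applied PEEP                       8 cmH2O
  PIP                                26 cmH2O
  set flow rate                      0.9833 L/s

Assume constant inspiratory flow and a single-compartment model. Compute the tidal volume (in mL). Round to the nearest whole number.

450

Equation of motion (constant flow): PIP = Vt/C + R·V̇ + PEEP.
Vt/C = PIP − R·V̇ − PEEP = 26 − 5.998 − 8 = 12.002 cmH2O.
Vt = C × 12.002 = 37.5 × 12.002 = 450.08 mL.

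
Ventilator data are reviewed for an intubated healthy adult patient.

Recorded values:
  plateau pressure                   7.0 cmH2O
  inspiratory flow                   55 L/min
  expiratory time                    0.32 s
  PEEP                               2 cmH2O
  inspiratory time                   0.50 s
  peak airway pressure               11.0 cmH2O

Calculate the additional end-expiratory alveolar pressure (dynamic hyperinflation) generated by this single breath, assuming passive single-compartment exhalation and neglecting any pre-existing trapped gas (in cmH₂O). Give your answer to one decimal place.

Flow: 55 L/min ÷ 60 = 0.9167 L/s.
Vt = flow × Ti = 0.9167 L/s × 0.50 s × 1000 mL/L = 458.35 mL.
R = (PIP − Pplat)/V̇ = (11.0 − 7.0) / 0.9167 = 4.0/0.9167 = 4.363 cmH2O·s/L.
C = Vt/(Pplat − PEEP) = 458.35 / (7.0 − 2) = 458.35/5.0 = 91.67 mL/cmH2O.
τ = R × C = 4.363 × 0.09167 L/cmH2O = 0.4 s.
Fraction remaining = e^(−Te/τ) = e^(−0.32/0.4) = 0.4493; trapped volume = 458.35 × 0.4493 = 205.94 mL.
Additional alveolar pressure from trapping ≈ V_trapped / C = 205.94 / 91.67 = 2.247 cmH2O.

2.2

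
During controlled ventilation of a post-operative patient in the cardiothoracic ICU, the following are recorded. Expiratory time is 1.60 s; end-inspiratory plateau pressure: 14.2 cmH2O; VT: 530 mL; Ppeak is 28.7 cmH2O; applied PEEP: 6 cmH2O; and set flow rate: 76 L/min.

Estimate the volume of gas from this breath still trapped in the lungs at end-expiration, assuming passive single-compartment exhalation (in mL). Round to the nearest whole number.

Flow: 76 L/min ÷ 60 = 1.2667 L/s.
R = (PIP − Pplat)/V̇ = (28.7 − 14.2) / 1.2667 = 14.5/1.2667 = 11.447 cmH2O·s/L.
C = Vt/(Pplat − PEEP) = 530.0 / (14.2 − 6) = 530.0/8.2 = 64.634 mL/cmH2O.
τ = R × C = 11.447 × 0.06463 L/cmH2O = 0.7398 s.
Fraction remaining = e^(−Te/τ) = e^(−1.60/0.7398) = 0.115.
Trapped volume = 530.0 × 0.115 = 60.95 mL.

61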